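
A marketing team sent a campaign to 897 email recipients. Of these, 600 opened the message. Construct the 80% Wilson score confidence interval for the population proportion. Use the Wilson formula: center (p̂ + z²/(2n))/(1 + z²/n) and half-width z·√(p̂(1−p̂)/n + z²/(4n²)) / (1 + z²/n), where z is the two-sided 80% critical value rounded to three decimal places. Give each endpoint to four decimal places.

p̂ = 600/897 = 0.66890; z = 1.282, so z² = 1.643524.
Denominator 1 + z²/n = 1 + 1.643524/897 = 1.001832.
Adjusted center: (0.66890 + z²/(2n))/1.001832 = 0.66859.
Radicand: p̂(1−p̂)/n + z²/(4n²) = 0.000246905 + 0.000000511 = 0.000247416.
Half-width = z·√(radicand)/denom = 1.282·0.015729/1.001832 = 0.02013.
CI: 0.66859 ± 0.02013 = (0.6485, 0.6887).

(0.6485, 0.6887)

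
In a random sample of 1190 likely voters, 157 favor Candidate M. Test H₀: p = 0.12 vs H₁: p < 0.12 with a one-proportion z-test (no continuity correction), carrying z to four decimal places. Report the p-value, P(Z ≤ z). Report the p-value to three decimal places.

The sample proportion is 157/1190 = 0.13193.
Null standard error: √(0.12·0.88/1190) = √0.000088739 = 0.009420.
z = (p̂ − p₀)/SE = (157/1190 − 0.12)/0.009420 ≈ 1.2667.
p-value = P(Z ≤ z) with z = 1.2667 → 0.897.

p-value = 0.897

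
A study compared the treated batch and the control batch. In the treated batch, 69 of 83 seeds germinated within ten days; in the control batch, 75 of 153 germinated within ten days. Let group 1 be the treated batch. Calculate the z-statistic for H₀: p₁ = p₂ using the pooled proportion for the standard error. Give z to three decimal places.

p̂₁ = 69/83 = 0.83133, p̂₂ = 75/153 = 0.49020.
Pooling: p̂ = 144/236 = 0.61017.
SE = √[p̂(1−p̂)(1/n₁+1/n₂)] = √[0.61017·0.38983·(1/83+1/153)] ≈ 0.066487.
z = (p̂₁ − p̂₂)/SE = (0.83133 − 0.49020)/0.066487 = 0.34113/0.066487 = 5.131.

z = 5.131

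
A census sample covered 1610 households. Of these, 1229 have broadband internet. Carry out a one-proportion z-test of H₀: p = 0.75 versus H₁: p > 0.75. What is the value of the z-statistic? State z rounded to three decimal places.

z = 1.237

With x = 1229 successes in n = 1610, p̂ = 0.76335.
Null standard error: √(0.75·0.25/1610) = √0.000116460 = 0.010792.
z = (0.76335 − 0.75)/0.010792 = 0.01335/0.010792 = 1.237.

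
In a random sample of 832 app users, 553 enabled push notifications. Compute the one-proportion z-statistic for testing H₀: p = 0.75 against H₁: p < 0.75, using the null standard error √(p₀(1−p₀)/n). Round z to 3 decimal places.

z = -5.685

Sample proportion p̂ = 553/832 = 0.66466.
Null standard error: √(0.75·0.25/832) = √0.000225361 = 0.015012.
z = (0.66466 − 0.75)/0.015012 = -0.08534/0.015012 = -5.685.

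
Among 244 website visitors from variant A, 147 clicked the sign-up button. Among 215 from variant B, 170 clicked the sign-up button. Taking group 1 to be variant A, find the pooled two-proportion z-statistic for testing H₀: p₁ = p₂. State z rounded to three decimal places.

p̂₁ = 147/244 = 0.60246, p̂₂ = 170/215 = 0.79070.
Pooled p̂ = (147+170)/(244+215) = 317/459 = 0.69063.
Pooled SE = √[0.2136595·0.00874952] ≈ 0.043237.
z = -0.18824/0.043237 = -4.354.

z = -4.354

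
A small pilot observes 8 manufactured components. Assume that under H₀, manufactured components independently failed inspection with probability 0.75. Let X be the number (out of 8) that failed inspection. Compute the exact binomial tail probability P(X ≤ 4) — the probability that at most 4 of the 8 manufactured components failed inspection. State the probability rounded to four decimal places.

P = 0.1138

X is binomial with n = 8 and p = 0.75.
P(X ≤ 4) = Σ_{j=0}^{4} C(8,j)·0.75^j·0.25^{8−j}.
= 0.000015 + 0.000366 + 0.003845 + 0.023071 + 0.086517 = 0.1138.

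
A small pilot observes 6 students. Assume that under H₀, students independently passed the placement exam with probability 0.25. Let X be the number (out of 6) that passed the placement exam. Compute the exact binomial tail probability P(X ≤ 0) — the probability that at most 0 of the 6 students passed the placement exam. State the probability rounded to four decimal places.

P = 0.1780

X is binomial with n = 6 and p = 0.25.
P(X ≤ 0) = C(6,0)·0.25^0·0.75^6.
= 0.177979 = 0.1780.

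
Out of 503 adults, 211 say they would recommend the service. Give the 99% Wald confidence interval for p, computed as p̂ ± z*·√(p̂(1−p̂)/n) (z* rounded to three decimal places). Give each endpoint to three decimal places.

(0.363, 0.476)

Sample proportion p̂ = 211/503 = 0.41948.
SE = √(p̂(1−p̂)/n) = √(0.243517/503) = 0.022003.
The 99% critical value is z* = 2.576.
Margin = 2.576·0.022003 = 0.05668.
CI: 0.41948 ± 0.05668 = (0.363, 0.476).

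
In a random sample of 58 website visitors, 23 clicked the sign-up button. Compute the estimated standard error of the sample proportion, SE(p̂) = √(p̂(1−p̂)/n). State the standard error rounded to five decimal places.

With x = 23 successes in n = 58, p̂ = 0.39655.
p̂(1−p̂) = 0.239298.
Dividing by n and taking the root: √0.004125828 = 0.06423.

SE = 0.06423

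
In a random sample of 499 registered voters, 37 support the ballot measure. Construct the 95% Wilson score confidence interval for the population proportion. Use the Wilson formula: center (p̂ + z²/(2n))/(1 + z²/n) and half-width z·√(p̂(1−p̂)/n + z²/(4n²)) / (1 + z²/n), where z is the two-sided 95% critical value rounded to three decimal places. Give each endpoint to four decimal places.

p̂ = 37/499 = 0.07415; z = 1.960, so z² = 3.841600.
1 + z²/n = 1.007699.
Adjusted center: (0.07415 + z²/(2n))/1.007699 = 0.07740.
Radicand: p̂(1−p̂)/n + z²/(4n²) = 0.000137576 + 0.000003857 = 0.000141433.
Half-width = 1.960·√0.000141433/1.007699 = 0.02313.
So the interval runs from 0.0543 to 0.1005.

(0.0543, 0.1005)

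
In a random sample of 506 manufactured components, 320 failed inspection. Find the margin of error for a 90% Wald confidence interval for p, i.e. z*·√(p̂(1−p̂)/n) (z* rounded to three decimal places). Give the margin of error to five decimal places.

ME = 0.03526

Sample proportion p̂ = 320/506 = 0.63241.
SE(p̂) = √(0.63241·0.36759/506) = 0.021434.
For 90% confidence, z* = 1.645.
So ME = 0.03526.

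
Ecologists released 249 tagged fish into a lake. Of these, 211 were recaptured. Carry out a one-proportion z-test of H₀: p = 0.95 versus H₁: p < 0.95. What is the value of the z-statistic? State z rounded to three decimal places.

p̂ = 211/249 = 0.84739.
Null standard error: √(0.95·0.05/249) = √0.000190763 = 0.013812.
z = (0.84739 − 0.95)/0.013812 = -0.10261/0.013812 = -7.429.

z = -7.429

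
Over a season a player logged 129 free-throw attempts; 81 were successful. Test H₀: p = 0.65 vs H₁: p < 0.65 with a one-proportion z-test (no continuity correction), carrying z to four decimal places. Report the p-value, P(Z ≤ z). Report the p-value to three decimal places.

p-value = 0.299

Sample proportion p̂ = 81/129 = 0.62791.
SE₀ = √(0.65·0.35/129) = 0.041995.
Test statistic (full precision, shown to 4 dp): z = (81/129 − 0.65)/SE₀ ≈ -0.5261.
p-value = P(Z ≤ z) with z = -0.5261 → 0.299.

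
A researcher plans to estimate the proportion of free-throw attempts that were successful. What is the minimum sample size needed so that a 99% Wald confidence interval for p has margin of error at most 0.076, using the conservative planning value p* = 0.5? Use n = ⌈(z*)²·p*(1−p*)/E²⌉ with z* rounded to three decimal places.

For 99% confidence, z* = 2.576.
p*(1−p*) = 0.2500.
Required n before rounding: 6.635776 × 0.2500 / 0.076² = 287.213.
⌈287.213⌉ = 288.

n = 288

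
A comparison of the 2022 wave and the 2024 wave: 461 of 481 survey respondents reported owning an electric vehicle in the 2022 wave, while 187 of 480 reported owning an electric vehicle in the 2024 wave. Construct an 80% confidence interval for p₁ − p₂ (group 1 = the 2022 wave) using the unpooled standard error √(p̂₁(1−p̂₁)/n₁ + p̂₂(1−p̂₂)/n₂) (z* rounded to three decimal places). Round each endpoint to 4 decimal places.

(0.5380, 0.5997)

p̂₁ = 461/481 = 0.95842, p̂₂ = 187/480 = 0.38958; p̂₁ − p̂₂ = 0.56884.
Unpooled SE = √(p̂₁(1−p̂₁)/n₁ + p̂₂(1−p̂₂)/n₂) = √(0.000082851 + 0.000495434) = 0.024048.
The 80% critical value is z* = 1.282. Margin = 1.282·0.024048 = 0.03083.
CI: 0.56884 ± 0.03083 = (0.5380, 0.5997).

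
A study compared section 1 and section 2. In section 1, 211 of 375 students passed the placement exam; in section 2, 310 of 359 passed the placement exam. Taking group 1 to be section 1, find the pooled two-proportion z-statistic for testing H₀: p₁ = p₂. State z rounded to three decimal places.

z = -8.977

Sample proportions: p̂₁ = 211/375 = 0.56267 and p̂₂ = 310/359 = 0.86351.
Pooled p̂ = (211+310)/(375+359) = 521/734 = 0.70981.
SE = √[p̂(1−p̂)(1/n₁+1/n₂)] = √[0.70981·0.29019·(1/375+1/359)] ≈ 0.033512.
z = (p̂₁ − p̂₂)/SE = (0.56267 − 0.86351)/0.033512 = -0.30084/0.033512 = -8.977.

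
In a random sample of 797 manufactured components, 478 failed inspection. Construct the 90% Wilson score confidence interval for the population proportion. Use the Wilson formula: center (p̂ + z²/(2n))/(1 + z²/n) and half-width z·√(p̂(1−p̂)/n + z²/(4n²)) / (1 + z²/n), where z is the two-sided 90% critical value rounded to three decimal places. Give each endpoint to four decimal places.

(0.5709, 0.6279)

p̂ = 478/797 = 0.59975; z = 1.645, so z² = 2.706025.
1 + z²/n = 1.003395.
Center = (0.59975 + 0.001698)/1.003395 = 0.59941.
Radicand: p̂(1−p̂)/n + z²/(4n²) = 0.000301192 + 0.000001065 = 0.000302257.
Half-width = z·√(radicand)/denom = 1.645·0.017386/1.003395 = 0.02850.
Interval: 0.59941 ± 0.02850 → (0.5709, 0.6279).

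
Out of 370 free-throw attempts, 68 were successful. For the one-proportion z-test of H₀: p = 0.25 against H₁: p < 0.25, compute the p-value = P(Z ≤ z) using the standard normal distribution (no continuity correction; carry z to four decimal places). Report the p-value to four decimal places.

p-value = 0.0016

p̂ = 68/370 = 0.18378.
Null standard error: √(0.25·0.75/370) = √0.000506757 = 0.022511.
z = (p̂ − p₀)/SE = (68/370 − 0.25)/0.022511 ≈ -2.9415.
From the standard normal, P(Z ≤ z) = 0.0016.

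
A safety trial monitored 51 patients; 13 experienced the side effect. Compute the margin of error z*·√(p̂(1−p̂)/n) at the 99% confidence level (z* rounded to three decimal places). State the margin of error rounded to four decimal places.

ME = 0.1572

The sample proportion is 13/51 = 0.25490.
Standard error of p̂: √(0.189927/51) = √0.003724058 = 0.061025.
z* = 2.576 at the 99% level.
ME = 2.576·0.061025 = 0.1572.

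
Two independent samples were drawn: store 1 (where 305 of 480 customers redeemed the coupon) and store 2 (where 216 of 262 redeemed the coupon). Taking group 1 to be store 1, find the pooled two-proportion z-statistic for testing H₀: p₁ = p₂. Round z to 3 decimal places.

z = -5.381

p̂₁ = 305/480 = 0.63542, p̂₂ = 216/262 = 0.82443.
Pooled p̂ = (305+216)/(480+262) = 521/742 = 0.70216.
Pooled SE = √[0.2091328·0.00590013] ≈ 0.035127.
z = -0.18901/0.035127 = -5.381.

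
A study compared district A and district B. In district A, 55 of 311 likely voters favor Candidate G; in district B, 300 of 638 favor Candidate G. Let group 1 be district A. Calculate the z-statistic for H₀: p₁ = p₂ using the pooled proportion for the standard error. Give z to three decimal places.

z = -8.767

Sample proportions: p̂₁ = 55/311 = 0.17685 and p̂₂ = 300/638 = 0.47022.
Pooling: p̂ = 355/949 = 0.37408.
SE = √[p̂(1−p̂)(1/n₁+1/n₂)] = √[0.37408·0.62592·(1/311+1/638)] ≈ 0.033464.
z = (p̂₁ − p̂₂)/SE = (0.17685 − 0.47022)/0.033464 = -0.29337/0.033464 = -8.767.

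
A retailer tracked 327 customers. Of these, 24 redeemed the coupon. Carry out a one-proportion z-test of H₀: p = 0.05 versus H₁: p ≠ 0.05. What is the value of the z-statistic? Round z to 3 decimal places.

z = 1.941

With x = 24 successes in n = 327, p̂ = 0.07339.
Null standard error: √(0.05·0.95/327) = √0.000145260 = 0.012052.
z = (0.07339 − 0.05)/0.012052 = 0.02339/0.012052 = 1.941.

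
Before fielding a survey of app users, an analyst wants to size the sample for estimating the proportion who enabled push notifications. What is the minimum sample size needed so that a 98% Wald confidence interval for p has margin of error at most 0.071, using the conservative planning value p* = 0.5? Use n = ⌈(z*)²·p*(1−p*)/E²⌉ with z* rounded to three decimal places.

n = 269

For 98% confidence, z* = 2.326.
p*(1−p*) = 0.2500.
(z*)²·p*(1−p*)/E² = 5.410276·0.2500/0.005041 = 268.314.
⌈268.314⌉ = 269.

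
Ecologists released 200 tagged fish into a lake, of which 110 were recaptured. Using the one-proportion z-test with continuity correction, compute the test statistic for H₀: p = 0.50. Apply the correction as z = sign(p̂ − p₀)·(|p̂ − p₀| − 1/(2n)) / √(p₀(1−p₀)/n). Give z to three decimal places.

p̂ = 110/200 = 0.55000. p̂ − p₀ = 0.050000.
Continuity correction 1/(2n) = 1/400 = 0.002500.
Corrected numerator: |0.050000| − 0.002500 = 0.047500.
SE₀ = √(0.50·0.50/200) = 0.035355.
z = +0.047500/0.035355 = 1.344.

z = 1.344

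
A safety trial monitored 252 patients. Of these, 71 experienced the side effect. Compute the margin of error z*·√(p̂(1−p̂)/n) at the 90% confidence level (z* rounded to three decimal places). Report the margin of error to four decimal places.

Sample proportion p̂ = 71/252 = 0.28175.
SE = √(p̂(1−p̂)/n) = √(0.202365/252) = 0.028338.
For 90% confidence, z* = 1.645.
Margin of error = z*·SE = 1.645 × 0.028338 = 0.0466.

ME = 0.0466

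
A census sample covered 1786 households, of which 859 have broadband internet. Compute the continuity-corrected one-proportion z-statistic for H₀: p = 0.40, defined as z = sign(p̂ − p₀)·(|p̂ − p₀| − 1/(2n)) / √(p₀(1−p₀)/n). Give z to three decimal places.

p̂ = 859/1786 = 0.48096. p̂ − p₀ = 0.080963.
Continuity correction 1/(2n) = 1/3572 = 0.000280.
Corrected numerator: |0.080963| − 0.000280 = 0.080683.
Under H₀, SE = √(p₀(1−p₀)/n) = √(0.40·0.60/1786) = √0.000134378 = 0.011592.
z = (+)0.080683/0.011592 = 6.960.

z = 6.960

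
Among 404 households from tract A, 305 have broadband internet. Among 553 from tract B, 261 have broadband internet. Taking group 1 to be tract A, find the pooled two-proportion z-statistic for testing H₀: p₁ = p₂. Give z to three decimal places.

z = 8.796

p̂₁ = 305/404 = 0.75495, p̂₂ = 261/553 = 0.47197.
Pooled p̂ = (305+261)/(404+553) = 566/957 = 0.59143.
SE = √[p̂(1−p̂)(1/n₁+1/n₂)] = √[0.59143·0.40857·(1/404+1/553)] ≈ 0.032173.
z = 0.28298/0.032173 = 8.796.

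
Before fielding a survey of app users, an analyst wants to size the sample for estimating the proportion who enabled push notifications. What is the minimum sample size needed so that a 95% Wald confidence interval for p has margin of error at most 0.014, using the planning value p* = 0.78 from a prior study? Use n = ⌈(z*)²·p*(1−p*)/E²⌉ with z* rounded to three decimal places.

z* = 1.960 at the 95% level.
p*(1−p*) = 0.1716.
(z*)²·p*(1−p*)/E² = 3.841600·0.1716/0.000196 = 3363.360.
⌈3363.360⌉ = 3364.

n = 3364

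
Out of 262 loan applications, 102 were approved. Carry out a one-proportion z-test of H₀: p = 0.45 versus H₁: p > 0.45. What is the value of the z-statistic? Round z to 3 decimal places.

z = -1.975

With x = 102 successes in n = 262, p̂ = 0.38931.
SE₀ = √(0.45·0.55/262) = 0.030735.
Test statistic: z = -0.06069/0.030735 = -1.975.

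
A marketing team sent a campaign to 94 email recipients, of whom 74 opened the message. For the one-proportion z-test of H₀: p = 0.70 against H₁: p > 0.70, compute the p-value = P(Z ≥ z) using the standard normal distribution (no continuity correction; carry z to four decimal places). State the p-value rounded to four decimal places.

p-value = 0.0325

The sample proportion is 74/94 = 0.78723.
SE₀ = √(0.70·0.30/94) = 0.047266.
Test statistic (full precision, shown to 4 dp): z = (74/94 − 0.70)/SE₀ ≈ 1.8456.
p-value = P(Z ≥ z) with z = 1.8456 → 0.0325.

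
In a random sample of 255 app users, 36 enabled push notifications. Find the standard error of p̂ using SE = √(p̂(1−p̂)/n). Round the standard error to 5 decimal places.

Sample proportion p̂ = 36/255 = 0.14118.
p̂(1−p̂) = 0.14118·0.85882 = 0.121248.
SE = √(0.121248/255) = 0.02181.

SE = 0.02181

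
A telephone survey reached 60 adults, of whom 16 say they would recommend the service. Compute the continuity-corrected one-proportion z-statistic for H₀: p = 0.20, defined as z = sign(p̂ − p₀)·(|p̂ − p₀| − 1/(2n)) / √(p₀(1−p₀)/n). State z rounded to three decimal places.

Sample proportion p̂ = 16/60 = 0.26667. p̂ − p₀ = 0.066667.
Continuity correction 1/(2n) = 1/120 = 0.008333.
Corrected numerator: |0.066667| − 0.008333 = 0.058334.
SE₀ = √(0.20·0.80/60) = 0.051640.
z = (+)0.058334/0.051640 = 1.130.

z = 1.130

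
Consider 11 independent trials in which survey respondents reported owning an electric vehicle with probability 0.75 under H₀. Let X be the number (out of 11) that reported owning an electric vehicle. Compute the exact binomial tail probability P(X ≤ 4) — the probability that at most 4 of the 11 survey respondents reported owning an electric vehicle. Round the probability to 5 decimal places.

X is binomial with n = 11 and p = 0.75.
P(X ≤ 4) = Σ_{j=0}^{4} C(11,j)·0.75^j·0.25^{11−j}.
= 0.000000 + 0.000008 + 0.000118 + 0.001062 + 0.006373 = 0.00756.

P = 0.00756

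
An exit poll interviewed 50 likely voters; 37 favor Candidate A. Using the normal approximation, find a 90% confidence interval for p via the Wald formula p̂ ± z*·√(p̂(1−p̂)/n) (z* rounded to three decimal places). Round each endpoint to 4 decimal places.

Sample proportion p̂ = 37/50 = 0.74000.
Standard error of p̂: √(0.192400/50) = √0.003848000 = 0.062032.
The 90% critical value is z* = 1.645.
Margin of error: 1.645 × 0.062032 = 0.10204.
Interval: 0.74000 ± 0.10204 → (0.6380, 0.8420).

(0.6380, 0.8420)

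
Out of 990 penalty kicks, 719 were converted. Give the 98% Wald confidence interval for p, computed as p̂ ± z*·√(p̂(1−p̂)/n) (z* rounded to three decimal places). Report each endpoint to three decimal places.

With x = 719 successes in n = 990, p̂ = 0.72626.
SE(p̂) = √(0.72626·0.27374/990) = 0.014171.
z* = 2.326 at the 98% level.
Margin = 2.326·0.014171 = 0.03296.
So the interval runs from 0.693 to 0.759.

(0.693, 0.759)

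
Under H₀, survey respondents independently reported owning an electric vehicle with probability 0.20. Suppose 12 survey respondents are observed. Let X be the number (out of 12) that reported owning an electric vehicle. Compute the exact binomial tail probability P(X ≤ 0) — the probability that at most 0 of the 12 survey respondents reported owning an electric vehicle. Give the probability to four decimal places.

X is binomial with n = 12 and p = 0.20.
P(X ≤ 0) = C(12,0)·0.20^0·0.80^12.
= 0.068719 = 0.0687.

P = 0.0687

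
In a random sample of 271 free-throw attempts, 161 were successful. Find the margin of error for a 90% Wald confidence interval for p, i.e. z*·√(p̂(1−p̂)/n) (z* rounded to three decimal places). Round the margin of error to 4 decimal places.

ME = 0.0491

With x = 161 successes in n = 271, p̂ = 0.59410.
Standard error of p̂: √(0.241146/271) = √0.000889837 = 0.029830.
For 90% confidence, z* = 1.645.
ME = 1.645·0.029830 = 0.0491.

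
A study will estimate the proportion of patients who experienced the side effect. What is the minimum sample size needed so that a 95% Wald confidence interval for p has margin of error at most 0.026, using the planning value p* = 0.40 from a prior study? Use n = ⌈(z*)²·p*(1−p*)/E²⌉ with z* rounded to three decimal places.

The 95% critical value is z* = 1.960.
p*(1−p*) = 0.40·0.60 = 0.2400.
Required n before rounding: 3.841600 × 0.2400 / 0.026² = 1363.882.
⌈1363.882⌉ = 1364.

n = 1364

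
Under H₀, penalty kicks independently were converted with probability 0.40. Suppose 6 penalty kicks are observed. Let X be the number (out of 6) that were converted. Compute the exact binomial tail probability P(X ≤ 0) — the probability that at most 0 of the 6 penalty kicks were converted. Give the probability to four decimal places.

P = 0.0467

X is binomial with n = 6 and p = 0.40.
P(X ≤ 0) = C(6,0)·0.40^0·0.60^6.
= 0.046656 = 0.0467.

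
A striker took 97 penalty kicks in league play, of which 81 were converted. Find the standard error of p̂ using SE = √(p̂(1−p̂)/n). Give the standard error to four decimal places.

SE = 0.0377

The sample proportion is 81/97 = 0.83505.
p̂(1−p̂) = 0.83505·0.16495 = 0.137741.
Dividing by n and taking the root: √0.001420010 = 0.0377.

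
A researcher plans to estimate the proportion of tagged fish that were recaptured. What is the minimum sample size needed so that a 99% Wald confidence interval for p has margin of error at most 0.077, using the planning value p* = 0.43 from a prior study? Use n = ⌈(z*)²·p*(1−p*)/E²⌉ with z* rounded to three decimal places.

n = 275

The 99% critical value is z* = 2.576.
p*(1−p*) = 0.43·0.57 = 0.2451.
(z*)²·p*(1−p*)/E² = 6.635776·0.2451/0.005929 = 274.318.
Rounding up, n = 275.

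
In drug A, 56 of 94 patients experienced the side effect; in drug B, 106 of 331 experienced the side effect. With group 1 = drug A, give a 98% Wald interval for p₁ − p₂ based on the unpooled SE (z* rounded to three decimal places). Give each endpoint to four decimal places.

p̂₁ = 56/94 = 0.59574, p̂₂ = 106/331 = 0.32024; p̂₁ − p̂₂ = 0.27550.
SE = √(0.002562053 + 0.000657665) = √0.003219718 = 0.056743.
For 98% confidence, z* = 2.326. Margin = 2.326·0.056743 = 0.13198.
So the interval runs from 0.1435 to 0.4075.

(0.1435, 0.4075)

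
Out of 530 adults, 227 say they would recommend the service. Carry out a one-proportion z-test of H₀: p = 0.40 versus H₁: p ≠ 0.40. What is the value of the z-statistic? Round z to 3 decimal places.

z = 1.330

p̂ = 227/530 = 0.42830.
SE₀ = √(0.40·0.60/530) = 0.021280.
z = (p̂ − p₀)/SE = (0.42830 − 0.40)/0.021280 = 1.330.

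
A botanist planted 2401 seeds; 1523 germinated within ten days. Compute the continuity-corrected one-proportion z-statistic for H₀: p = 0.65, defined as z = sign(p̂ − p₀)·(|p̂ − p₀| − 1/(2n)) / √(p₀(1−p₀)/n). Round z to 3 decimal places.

z = -1.590

p̂ = 1523/2401 = 0.63432. p̂ − p₀ = -0.015681.
1/(2n) = 0.000208.
Corrected numerator: |-0.015681| − 0.000208 = 0.015473.
SE₀ = √(0.65·0.35/2401) = 0.009734.
z = (−)0.015473/0.009734 = -1.590.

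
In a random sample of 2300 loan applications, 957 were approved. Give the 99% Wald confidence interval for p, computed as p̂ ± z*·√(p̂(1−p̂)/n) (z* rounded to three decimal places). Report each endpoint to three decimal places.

(0.390, 0.443)

Sample proportion p̂ = 957/2300 = 0.41609.
Standard error of p̂: √(0.242959/2300) = √0.000105634 = 0.010278.
The 99% critical value is z* = 2.576.
Margin = 2.576·0.010278 = 0.02648.
So the interval runs from 0.390 to 0.443.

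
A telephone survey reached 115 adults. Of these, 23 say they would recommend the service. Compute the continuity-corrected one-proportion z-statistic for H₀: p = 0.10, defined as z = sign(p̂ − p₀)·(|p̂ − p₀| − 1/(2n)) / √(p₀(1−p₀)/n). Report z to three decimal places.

z = 3.419

Sample proportion p̂ = 23/115 = 0.20000. p̂ − p₀ = 0.100000.
1/(2n) = 0.004348.
Corrected numerator: |0.100000| − 0.004348 = 0.095652.
SE₀ = √(0.10·0.90/115) = 0.027975.
z = (+)0.095652/0.027975 = 3.419.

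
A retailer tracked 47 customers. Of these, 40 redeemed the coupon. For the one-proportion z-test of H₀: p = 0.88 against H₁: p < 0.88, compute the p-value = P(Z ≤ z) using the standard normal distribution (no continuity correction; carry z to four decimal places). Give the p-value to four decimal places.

With x = 40 successes in n = 47, p̂ = 0.85106.
Under H₀, SE = √(p₀(1−p₀)/n) = √(0.88·0.12/47) = √0.002246809 = 0.047401.
Test statistic (full precision, shown to 4 dp): z = (40/47 − 0.88)/SE₀ ≈ -0.6105.
p-value = P(Z ≤ z) with z = -0.6105 → 0.2708.

p-value = 0.2708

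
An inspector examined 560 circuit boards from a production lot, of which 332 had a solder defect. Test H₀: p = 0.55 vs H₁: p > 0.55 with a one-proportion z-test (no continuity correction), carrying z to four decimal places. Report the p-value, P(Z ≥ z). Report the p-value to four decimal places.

With x = 332 successes in n = 560, p̂ = 0.59286.
Null standard error: √(0.55·0.45/560) = √0.000441964 = 0.021023.
Test statistic (full precision, shown to 4 dp): z = (332/560 − 0.55)/SE₀ ≈ 2.0386.
p-value = P(Z ≥ z) with z = 2.0386 → 0.0207.

p-value = 0.0207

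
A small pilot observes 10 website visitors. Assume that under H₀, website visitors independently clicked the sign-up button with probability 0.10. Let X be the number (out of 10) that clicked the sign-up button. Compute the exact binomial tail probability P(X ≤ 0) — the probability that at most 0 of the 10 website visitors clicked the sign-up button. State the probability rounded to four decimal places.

X ~ Binomial(n=10, p=0.10).
P(X ≤ 0) = C(10,0)·0.10^0·0.90^10.
= 0.348678 = 0.3487.

P = 0.3487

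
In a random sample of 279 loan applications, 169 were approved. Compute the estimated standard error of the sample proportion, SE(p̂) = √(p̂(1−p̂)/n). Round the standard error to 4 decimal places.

SE = 0.0293

Sample proportion p̂ = 169/279 = 0.60573.
p̂(1−p̂) = 0.238821.
SE = √(0.238821/279) = 0.0293.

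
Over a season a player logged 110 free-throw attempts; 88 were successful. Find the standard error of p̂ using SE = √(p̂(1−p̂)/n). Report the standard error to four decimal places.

The sample proportion is 88/110 = 0.80000.
p̂(1−p̂) = 0.160000.
Dividing by n and taking the root: √0.001454545 = 0.0381.

SE = 0.0381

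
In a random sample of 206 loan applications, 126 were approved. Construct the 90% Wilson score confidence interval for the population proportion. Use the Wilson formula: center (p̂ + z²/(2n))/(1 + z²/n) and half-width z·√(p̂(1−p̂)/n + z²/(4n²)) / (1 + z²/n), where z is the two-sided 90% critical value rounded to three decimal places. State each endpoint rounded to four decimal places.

p̂ = 126/206 = 0.61165; z = 1.645, so z² = 2.706025.
Denominator 1 + z²/n = 1 + 2.706025/206 = 1.013136.
Center = (0.61165 + 0.006568)/1.013136 = 0.61020.
Radicand: p̂(1−p̂)/n + z²/(4n²) = 0.001153078 + 0.000015942 = 0.001169020.
Half-width = z·√(radicand)/denom = 1.645·0.034191/1.013136 = 0.05551.
So the interval runs from 0.5547 to 0.6657.

(0.5547, 0.6657)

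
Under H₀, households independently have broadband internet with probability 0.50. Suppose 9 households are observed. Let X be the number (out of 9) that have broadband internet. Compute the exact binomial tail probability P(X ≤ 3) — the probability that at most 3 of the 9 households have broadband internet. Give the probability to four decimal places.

P = 0.2539

X ~ Binomial(n=9, p=0.50).
P(X ≤ 3) = C(9,0)·0.50^0·0.50^9 + C(9,1)·0.50^1·0.50^8 + C(9,2)·0.50^2·0.50^7 + C(9,3)·0.50^3·0.50^6.
= 0.001953 + 0.017578 + 0.070312 + 0.164062 = 0.2539.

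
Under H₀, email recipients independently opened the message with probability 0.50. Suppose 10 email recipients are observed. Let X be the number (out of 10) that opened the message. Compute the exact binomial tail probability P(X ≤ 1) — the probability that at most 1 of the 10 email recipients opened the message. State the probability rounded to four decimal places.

P = 0.0107

X ~ Binomial(n=10, p=0.50).
P(X ≤ 1) = C(10,0)·0.50^0·0.50^10 + C(10,1)·0.50^1·0.50^9.
= 0.000977 + 0.009766 = 0.0107.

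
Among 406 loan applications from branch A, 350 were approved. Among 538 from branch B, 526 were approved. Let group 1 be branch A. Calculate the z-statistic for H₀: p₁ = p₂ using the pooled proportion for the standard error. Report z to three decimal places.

Sample proportions: p̂₁ = 350/406 = 0.86207 and p̂₂ = 526/538 = 0.97770.
Pooling: p̂ = 876/944 = 0.92797.
SE = √[p̂(1−p̂)(1/n₁+1/n₂)] = √[0.92797·0.07203·(1/406+1/538)] ≈ 0.016997.
z = (p̂₁ − p̂₂)/SE = (0.86207 − 0.97770)/0.016997 = -0.11563/0.016997 = -6.803.

z = -6.803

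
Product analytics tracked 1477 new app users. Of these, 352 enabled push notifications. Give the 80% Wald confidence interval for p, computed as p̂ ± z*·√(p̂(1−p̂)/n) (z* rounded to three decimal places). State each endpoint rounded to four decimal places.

Sample proportion p̂ = 352/1477 = 0.23832.
SE = √(p̂(1−p̂)/n) = √(0.181524/1477) = 0.011086.
z* = 1.282 at the 80% level.
Margin = 1.282·0.011086 = 0.01421.
So the interval runs from 0.2241 to 0.2525.

(0.2241, 0.2525)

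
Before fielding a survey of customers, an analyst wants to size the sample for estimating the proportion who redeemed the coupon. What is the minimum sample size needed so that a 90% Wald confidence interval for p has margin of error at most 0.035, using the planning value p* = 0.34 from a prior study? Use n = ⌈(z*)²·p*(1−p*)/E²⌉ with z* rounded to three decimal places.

n = 496

For 90% confidence, z* = 1.645.
p*(1−p*) = 0.34·0.66 = 0.2244.
Required n before rounding: 2.706025 × 0.2244 / 0.035² = 495.700.
⌈495.700⌉ = 496.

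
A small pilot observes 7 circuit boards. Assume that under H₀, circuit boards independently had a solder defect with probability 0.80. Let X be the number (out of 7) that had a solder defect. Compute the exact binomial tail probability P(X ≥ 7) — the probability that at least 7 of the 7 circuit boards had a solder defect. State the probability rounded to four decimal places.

P = 0.2097

X ~ Binomial(n=7, p=0.80).
P(X ≥ 7) = C(7,7)·0.80^7·0.20^0.
= 0.209715 = 0.2097.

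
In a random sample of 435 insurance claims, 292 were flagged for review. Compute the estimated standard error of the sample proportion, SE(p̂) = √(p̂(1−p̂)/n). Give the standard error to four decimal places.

The sample proportion is 292/435 = 0.67126.
p̂(1−p̂) = 0.220670.
SE = √(0.220670/435) = √0.000507287 = 0.0225.

SE = 0.0225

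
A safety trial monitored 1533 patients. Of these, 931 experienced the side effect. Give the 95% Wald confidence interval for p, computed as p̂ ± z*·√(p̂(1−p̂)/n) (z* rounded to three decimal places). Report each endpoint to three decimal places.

The sample proportion is 931/1533 = 0.60731.
Standard error of p̂: √(0.238485/1533) = √0.000155568 = 0.012473.
The 95% critical value is z* = 1.960.
Margin of error: 1.960 × 0.012473 = 0.02445.
So the interval runs from 0.583 to 0.632.

(0.583, 0.632)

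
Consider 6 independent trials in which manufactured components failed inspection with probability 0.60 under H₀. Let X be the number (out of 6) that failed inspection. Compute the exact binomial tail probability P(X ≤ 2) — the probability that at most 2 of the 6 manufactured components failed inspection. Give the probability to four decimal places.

X ~ Binomial(n=6, p=0.60).
P(X ≤ 2) = C(6,0)·0.60^0·0.40^6 + C(6,1)·0.60^1·0.40^5 + C(6,2)·0.60^2·0.40^4.
= 0.004096 + 0.036864 + 0.138240 = 0.1792.

P = 0.1792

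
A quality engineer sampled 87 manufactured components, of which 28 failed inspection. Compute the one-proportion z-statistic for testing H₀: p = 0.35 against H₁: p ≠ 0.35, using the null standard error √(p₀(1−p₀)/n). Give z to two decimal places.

Sample proportion p̂ = 28/87 = 0.32184.
Under H₀, SE = √(p₀(1−p₀)/n) = √(0.35·0.65/87) = √0.002614943 = 0.051137.
z = (p̂ − p₀)/SE = (0.32184 − 0.35)/0.051137 = -0.55.

z = -0.55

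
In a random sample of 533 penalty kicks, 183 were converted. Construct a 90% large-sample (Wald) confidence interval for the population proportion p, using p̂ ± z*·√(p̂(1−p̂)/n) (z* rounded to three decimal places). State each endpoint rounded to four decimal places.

(0.3095, 0.3772)

Sample proportion p̂ = 183/533 = 0.34334.
Standard error of p̂: √(0.225458/533) = √0.000422997 = 0.020567.
The 90% critical value is z* = 1.645.
Margin of error: 1.645 × 0.020567 = 0.03383.
CI: 0.34334 ± 0.03383 = (0.3095, 0.3772).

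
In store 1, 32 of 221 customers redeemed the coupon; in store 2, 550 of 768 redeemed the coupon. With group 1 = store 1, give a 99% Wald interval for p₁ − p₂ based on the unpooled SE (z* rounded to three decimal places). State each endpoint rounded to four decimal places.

(-0.6453, -0.4974)

p̂₁ = 32/221 = 0.14480, p̂₂ = 550/768 = 0.71615; p̂₁ − p̂₂ = -0.57135.
Unpooled SE = √(p̂₁(1−p̂₁)/n₁ + p̂₂(1−p̂₂)/n₂) = √(0.000560318 + 0.000264689) = 0.028723.
z* = 2.576 at the 99% level. Margin of error = 0.07399.
CI: -0.57135 ± 0.07399 = (-0.6453, -0.4974).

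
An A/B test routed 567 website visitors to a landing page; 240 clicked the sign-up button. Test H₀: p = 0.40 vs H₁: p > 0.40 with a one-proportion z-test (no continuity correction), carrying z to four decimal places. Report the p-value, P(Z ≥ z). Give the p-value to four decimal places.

p-value = 0.1289

With x = 240 successes in n = 567, p̂ = 0.42328.
SE₀ = √(0.40·0.60/567) = 0.020574.
Test statistic (full precision, shown to 4 dp): z = (240/567 − 0.40)/SE₀ ≈ 1.1316.
From the standard normal, P(Z ≥ z) = 0.1289.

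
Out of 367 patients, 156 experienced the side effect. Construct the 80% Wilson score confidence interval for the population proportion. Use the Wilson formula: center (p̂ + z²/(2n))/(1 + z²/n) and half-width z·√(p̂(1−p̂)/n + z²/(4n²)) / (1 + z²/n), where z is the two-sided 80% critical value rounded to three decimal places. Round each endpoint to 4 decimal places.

(0.3924, 0.4584)

p̂ = 156/367 = 0.42507; z = 1.282, so z² = 1.643524.
Denominator 1 + z²/n = 1 + 1.643524/367 = 1.004478.
Center = (0.42507 + 0.002239)/1.004478 = 0.42540.
Radicand: p̂(1−p̂)/n + z²/(4n²) = 0.000665900 + 0.000003051 = 0.000668951.
Half-width = z·√(radicand)/denom = 1.282·0.025864/1.004478 = 0.03301.
Interval: 0.42540 ± 0.03301 → (0.3924, 0.4584).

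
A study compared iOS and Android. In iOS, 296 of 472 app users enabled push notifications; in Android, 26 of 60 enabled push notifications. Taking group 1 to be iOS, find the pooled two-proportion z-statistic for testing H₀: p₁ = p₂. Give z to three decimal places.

Sample proportions: p̂₁ = 296/472 = 0.62712 and p̂₂ = 26/60 = 0.43333.
Pooling: p̂ = 322/532 = 0.60526.
SE = √[p̂(1−p̂)(1/n₁+1/n₂)] = √[0.60526·0.39474·(1/472+1/60)] ≈ 0.066994.
z = 0.19379/0.066994 = 2.893.

z = 2.893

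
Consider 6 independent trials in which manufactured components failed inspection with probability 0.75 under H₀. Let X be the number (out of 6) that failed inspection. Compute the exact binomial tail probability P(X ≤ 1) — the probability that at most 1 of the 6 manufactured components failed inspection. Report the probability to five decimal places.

X ~ Binomial(n=6, p=0.75).
P(X ≤ 1) = C(6,0)·0.75^0·0.25^6 + C(6,1)·0.75^1·0.25^5.
= 0.000244 + 0.004395 = 0.00464.

P = 0.00464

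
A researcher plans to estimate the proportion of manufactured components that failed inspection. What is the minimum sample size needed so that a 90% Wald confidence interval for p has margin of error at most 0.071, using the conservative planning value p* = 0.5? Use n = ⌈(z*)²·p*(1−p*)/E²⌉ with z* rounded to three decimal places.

n = 135

The 90% critical value is z* = 1.645.
p*(1−p*) = 0.50·0.50 = 0.2500.
(z*)²·p*(1−p*)/E² = 2.706025·0.2500/0.005041 = 134.201.
Rounding up, n = 135.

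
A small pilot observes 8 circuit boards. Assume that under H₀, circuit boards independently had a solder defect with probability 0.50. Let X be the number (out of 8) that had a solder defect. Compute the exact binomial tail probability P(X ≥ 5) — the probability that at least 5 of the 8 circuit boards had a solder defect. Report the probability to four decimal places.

X ~ Binomial(n=8, p=0.50).
P(X ≥ 5) = C(8,5)·0.50^5·0.50^3 + C(8,6)·0.50^6·0.50^2 + C(8,7)·0.50^7·0.50^1 + C(8,8)·0.50^8·0.50^0.
= 0.218750 + 0.109375 + 0.031250 + 0.003906 = 0.3633.

P = 0.3633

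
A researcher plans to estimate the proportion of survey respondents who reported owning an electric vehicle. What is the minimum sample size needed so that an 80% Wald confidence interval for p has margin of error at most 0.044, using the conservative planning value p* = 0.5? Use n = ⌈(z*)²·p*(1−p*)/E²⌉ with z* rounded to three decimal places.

n = 213

For 80% confidence, z* = 1.282.
p*(1−p*) = 0.50·0.50 = 0.2500.
Required n before rounding: 1.643524 × 0.2500 / 0.044² = 212.232.
Rounding up, n = 213.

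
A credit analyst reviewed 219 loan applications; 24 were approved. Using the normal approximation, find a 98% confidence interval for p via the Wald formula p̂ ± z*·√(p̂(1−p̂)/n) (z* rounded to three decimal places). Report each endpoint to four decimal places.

p̂ = 24/219 = 0.10959.
SE(p̂) = √(0.10959·0.89041/219) = 0.021108.
z* = 2.326 at the 98% level.
Margin of error: 2.326 × 0.021108 = 0.04910.
CI: 0.10959 ± 0.04910 = (0.0605, 0.1587).

(0.0605, 0.1587)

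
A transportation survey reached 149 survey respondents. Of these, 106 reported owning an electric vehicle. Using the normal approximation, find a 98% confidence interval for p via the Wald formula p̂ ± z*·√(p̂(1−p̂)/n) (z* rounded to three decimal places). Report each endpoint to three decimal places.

(0.625, 0.798)

The sample proportion is 106/149 = 0.71141.
Standard error of p̂: √(0.205306/149) = √0.001377893 = 0.037120.
For 98% confidence, z* = 2.326.
Margin = 2.326·0.037120 = 0.08634.
Interval: 0.71141 ± 0.08634 → (0.625, 0.798).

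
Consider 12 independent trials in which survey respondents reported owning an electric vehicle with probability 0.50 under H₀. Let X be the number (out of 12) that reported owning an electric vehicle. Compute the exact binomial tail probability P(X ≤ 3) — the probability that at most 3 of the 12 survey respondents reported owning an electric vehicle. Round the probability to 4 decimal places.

X ~ Binomial(n=12, p=0.50).
P(X ≤ 3) = C(12,0)·0.50^0·0.50^12 + C(12,1)·0.50^1·0.50^11 + C(12,2)·0.50^2·0.50^10 + C(12,3)·0.50^3·0.50^9.
= 0.000244 + 0.002930 + 0.016113 + 0.053711 = 0.0730.

P = 0.0730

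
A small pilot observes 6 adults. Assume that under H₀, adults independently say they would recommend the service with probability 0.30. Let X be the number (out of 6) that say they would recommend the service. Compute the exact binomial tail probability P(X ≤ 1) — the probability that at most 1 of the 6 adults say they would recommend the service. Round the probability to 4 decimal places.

P = 0.4202

X ~ Binomial(n=6, p=0.30).
P(X ≤ 1) = C(6,0)·0.30^0·0.70^6 + C(6,1)·0.30^1·0.70^5.
= 0.117649 + 0.302526 = 0.4202.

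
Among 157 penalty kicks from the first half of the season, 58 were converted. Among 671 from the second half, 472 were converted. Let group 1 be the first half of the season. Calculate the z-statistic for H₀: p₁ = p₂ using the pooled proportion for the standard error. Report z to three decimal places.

p̂₁ = 58/157 = 0.36943, p̂₂ = 472/671 = 0.70343.
Pooled p̂ = (58+472)/(157+671) = 530/828 = 0.64010.
SE = √[p̂(1−p̂)(1/n₁+1/n₂)] = √[0.64010·0.35990·(1/157+1/671)] ≈ 0.042552.
z = (p̂₁ − p̂₂)/SE = (0.36943 − 0.70343)/0.042552 = -0.33400/0.042552 = -7.849.

z = -7.849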